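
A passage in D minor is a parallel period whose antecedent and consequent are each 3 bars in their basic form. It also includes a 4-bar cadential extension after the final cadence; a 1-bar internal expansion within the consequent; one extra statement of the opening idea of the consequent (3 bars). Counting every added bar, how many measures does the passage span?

Basic parallel period: 3 + 3 = 6 bars.
6 (basic form) + 4 (cadential extension) + 1 (internal expansion) + 3 (extra statement) = 14.

14 measures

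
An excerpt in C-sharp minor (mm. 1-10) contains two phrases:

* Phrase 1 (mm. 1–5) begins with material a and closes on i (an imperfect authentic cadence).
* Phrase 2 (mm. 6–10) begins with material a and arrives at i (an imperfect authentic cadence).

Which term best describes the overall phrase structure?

Both phrases have the same opening (a) and the same cadence (imperfect authentic cadence): the second is a restatement, not a consequent, so this is a repeated phrase rather than a period.

repeated phrase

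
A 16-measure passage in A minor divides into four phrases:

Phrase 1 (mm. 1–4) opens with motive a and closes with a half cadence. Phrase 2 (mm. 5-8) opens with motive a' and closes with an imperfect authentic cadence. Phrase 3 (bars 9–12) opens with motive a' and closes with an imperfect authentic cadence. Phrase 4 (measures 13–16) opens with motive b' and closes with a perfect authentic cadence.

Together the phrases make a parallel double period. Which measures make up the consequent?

measures 9–16

In a double period the first pair of phrases (ending imperfect authentic cadence) is the large antecedent and the second pair (ending perfect authentic cadence) is the large consequent; the consequent is measures 9–16.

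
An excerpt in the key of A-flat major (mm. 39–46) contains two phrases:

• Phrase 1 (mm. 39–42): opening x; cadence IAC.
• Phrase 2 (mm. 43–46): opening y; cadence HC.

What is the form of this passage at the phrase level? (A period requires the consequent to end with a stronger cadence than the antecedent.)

The second phrase closes with a half cadence, which is not stronger than the first phrase's imperfect authentic cadence; without a weak→strong cadential pair there is no antecedent–consequent relationship, so this is a phrase group rather than a period.

phrase group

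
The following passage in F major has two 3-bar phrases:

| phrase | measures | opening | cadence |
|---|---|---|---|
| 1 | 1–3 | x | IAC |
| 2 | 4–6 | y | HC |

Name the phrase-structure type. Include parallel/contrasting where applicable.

phrase group

The second phrase closes with a half cadence, which is not stronger than the first phrase's imperfect authentic cadence; without a weak→strong cadential pair there is no antecedent–consequent relationship, so this is a phrase group rather than a period.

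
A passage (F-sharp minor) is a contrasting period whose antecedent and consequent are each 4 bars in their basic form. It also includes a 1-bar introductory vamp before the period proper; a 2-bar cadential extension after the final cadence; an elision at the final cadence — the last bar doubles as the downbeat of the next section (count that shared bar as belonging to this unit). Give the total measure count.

Basic contrasting period: 4 + 4 = 8 bars.
8 (basic form) + 1 (introduction) + 2 (cadential extension) = 11.
The elision shares a bar with the next section but does not change this unit's count.

11 measures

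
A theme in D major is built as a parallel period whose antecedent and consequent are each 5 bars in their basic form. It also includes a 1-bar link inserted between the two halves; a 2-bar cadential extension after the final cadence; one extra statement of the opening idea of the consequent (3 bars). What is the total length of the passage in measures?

16 measures

Basic parallel period: 5 + 5 = 10 bars.
10 (basic form) + 1 (link) + 2 (cadential extension) + 3 (extra statement) = 16.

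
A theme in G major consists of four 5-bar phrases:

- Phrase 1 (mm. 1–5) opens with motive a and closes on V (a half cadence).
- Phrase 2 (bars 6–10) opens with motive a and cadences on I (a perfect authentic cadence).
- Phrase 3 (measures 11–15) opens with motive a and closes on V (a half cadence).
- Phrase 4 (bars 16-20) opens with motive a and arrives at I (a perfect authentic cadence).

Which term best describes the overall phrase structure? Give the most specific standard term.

The cadence pattern HC–PAC–HC–PAC is weak–strong twice, and phrases 3–4 restate phrases 1–2: a period heard twice, not a double period (which would end weakly at phrase 2).

repeated period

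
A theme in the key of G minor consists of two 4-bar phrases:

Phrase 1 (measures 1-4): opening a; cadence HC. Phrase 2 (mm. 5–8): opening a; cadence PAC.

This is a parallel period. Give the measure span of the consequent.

measures 5–8

The phrase ending with the weaker cadence (half cadence) is the antecedent; the one ending more conclusively (perfect authentic cadence) is the consequent. The consequent is measures 5–8.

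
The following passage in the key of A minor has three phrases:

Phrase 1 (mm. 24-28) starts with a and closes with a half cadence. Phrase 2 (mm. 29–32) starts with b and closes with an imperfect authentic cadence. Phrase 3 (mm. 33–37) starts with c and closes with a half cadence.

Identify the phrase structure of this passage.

The final phrase closes with a half cadence, which is not stronger than the preceding imperfect authentic cadence; the 3 phrases lack an overall antecedent–consequent design and so form a phrase group.

phrase group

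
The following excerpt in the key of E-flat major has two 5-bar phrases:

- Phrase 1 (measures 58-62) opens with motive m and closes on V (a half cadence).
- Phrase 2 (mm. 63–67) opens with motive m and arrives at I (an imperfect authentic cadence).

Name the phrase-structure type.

parallel period

Phrase 1 ends with a half cadence (weaker) and phrase 2 with an imperfect authentic cadence (stronger): antecedent + consequent = a period.
The two phrases open with the same material (m / m), so the period is parallel.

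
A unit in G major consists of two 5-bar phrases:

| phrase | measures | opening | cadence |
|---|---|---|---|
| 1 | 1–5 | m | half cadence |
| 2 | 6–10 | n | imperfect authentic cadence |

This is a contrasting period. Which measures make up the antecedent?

measures 1–5

The phrase ending with the weaker cadence (half cadence) is the antecedent; the one ending more conclusively (imperfect authentic cadence) is the consequent. The antecedent is measures 1–5.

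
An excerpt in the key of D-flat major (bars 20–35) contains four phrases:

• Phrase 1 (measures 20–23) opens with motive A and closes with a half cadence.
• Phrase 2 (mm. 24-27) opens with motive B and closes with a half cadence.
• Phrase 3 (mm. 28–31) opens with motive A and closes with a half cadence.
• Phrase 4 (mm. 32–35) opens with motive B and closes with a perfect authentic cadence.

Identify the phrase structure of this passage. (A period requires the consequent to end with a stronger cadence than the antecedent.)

parallel double period

Four phrases in two halves: the first half (mm. 20–27) ends with a half cadence, the second (mm. 28–35) with a perfect authentic cadence — a large antecedent–consequent pair, i.e. a double period.
Phrase 3 begins with the same material as phrase 1, making it parallel.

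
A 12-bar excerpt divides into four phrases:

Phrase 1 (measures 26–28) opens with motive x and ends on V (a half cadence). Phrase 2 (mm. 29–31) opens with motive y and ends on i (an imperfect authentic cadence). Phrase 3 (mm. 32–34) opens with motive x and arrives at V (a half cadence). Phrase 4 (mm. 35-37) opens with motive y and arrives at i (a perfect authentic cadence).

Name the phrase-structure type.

Four phrases in two halves: the first half (measures 26–31) ends with an imperfect authentic cadence, the second (measures 32–37) with a perfect authentic cadence — a large antecedent–consequent pair, i.e. a double period.
Phrase 3 begins with the same material as phrase 1, making it parallel.

parallel double period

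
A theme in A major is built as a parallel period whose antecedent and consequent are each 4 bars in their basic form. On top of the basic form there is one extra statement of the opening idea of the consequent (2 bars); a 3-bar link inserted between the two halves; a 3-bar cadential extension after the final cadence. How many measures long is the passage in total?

Basic parallel period: 4 + 4 = 8 bars.
8 (basic form) + 2 (extra statement) + 3 (link) + 3 (cadential extension) = 16.

16 measures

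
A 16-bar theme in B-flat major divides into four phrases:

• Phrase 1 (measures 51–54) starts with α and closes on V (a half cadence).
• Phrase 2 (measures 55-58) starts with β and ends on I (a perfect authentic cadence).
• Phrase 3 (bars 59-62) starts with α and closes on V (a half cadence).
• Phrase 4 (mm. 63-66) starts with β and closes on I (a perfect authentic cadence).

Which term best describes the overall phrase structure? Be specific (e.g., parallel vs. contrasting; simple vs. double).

The cadence pattern HC–PAC–HC–PAC is weak–strong twice, and phrases 3–4 restate phrases 1–2: a period heard twice, not a double period (which would end weakly at phrase 2).

repeated period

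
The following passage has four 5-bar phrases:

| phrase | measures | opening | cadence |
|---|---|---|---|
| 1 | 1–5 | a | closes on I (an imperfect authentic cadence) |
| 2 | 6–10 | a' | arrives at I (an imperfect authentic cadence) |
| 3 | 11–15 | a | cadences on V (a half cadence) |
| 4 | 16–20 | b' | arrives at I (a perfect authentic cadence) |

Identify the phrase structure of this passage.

Four phrases in two halves: the first half (measures 1–10) ends with an imperfect authentic cadence, the second (measures 11–20) with a perfect authentic cadence — a large antecedent–consequent pair, i.e. a double period.
Phrase 3 begins with the same material as phrase 1, making it parallel.

parallel double period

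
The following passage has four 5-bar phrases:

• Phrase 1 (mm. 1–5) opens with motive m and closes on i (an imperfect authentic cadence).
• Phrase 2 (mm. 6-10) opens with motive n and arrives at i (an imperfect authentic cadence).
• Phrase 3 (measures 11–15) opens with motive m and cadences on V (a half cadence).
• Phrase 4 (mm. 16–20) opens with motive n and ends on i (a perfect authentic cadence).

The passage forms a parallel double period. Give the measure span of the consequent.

measures 11–20

In a double period the first pair of phrases (ending imperfect authentic cadence) is the large antecedent and the second pair (ending perfect authentic cadence) is the large consequent; the consequent is measures 11–20.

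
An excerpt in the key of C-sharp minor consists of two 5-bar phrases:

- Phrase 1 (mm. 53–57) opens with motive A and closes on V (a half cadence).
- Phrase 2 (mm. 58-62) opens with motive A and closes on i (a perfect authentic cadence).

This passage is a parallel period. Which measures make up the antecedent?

measures 53–57

The antecedent is the phrase ending with the weaker cadence (half cadence, phrase 1) and the consequent the one ending more conclusively (perfect authentic cadence, phrase 2); the antecedent is mm. 53–57.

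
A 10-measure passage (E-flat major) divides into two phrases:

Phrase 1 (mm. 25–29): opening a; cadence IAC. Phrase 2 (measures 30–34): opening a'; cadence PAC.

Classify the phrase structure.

parallel period

Phrase 1 ends with an imperfect authentic cadence (weaker) and phrase 2 with a perfect authentic cadence (stronger): antecedent + consequent = a period.
The two phrases open with the same material (a / a'), so the period is parallel.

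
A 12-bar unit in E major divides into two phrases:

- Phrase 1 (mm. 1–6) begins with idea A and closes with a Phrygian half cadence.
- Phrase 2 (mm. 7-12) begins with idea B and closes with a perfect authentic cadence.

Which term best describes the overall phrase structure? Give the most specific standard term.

Phrase 1 ends with a Phrygian half cadence (weaker) and phrase 2 with a perfect authentic cadence (stronger): antecedent + consequent = a period.
The two phrases open with different material (A / B), so the period is contrasting.

contrasting period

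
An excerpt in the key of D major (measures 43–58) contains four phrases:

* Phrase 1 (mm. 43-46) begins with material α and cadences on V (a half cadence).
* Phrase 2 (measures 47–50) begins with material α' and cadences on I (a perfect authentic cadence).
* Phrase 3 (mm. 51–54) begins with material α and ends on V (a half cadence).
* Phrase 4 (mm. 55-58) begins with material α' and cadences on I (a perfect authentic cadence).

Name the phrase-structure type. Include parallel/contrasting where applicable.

The cadence pattern HC–PAC–HC–PAC is weak–strong twice, and phrases 3–4 restate phrases 1–2: a period heard twice, not a double period (which would end weakly at phrase 2).

repeated period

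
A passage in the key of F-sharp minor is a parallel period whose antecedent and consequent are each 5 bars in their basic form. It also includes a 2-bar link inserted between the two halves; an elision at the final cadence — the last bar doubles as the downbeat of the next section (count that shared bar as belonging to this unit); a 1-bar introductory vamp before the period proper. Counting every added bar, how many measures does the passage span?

Basic parallel period: 5 + 5 = 10 bars.
10 (basic form) + 2 (link) + 1 (introduction) = 13.
The elision shares a bar with the next section but does not change this unit's count.

13 measures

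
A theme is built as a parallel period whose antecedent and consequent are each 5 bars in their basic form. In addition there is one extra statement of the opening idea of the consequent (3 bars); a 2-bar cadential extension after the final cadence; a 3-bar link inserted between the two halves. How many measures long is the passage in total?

18 measures

Basic parallel period: 5 + 5 = 10 bars.
10 (basic form) + 3 (extra statement) + 2 (cadential extension) + 3 (link) = 18.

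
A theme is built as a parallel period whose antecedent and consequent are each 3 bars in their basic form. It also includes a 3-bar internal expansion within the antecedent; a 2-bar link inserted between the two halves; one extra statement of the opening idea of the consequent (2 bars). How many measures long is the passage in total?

13 measures

Basic parallel period: 3 + 3 = 6 bars.
6 (basic form) + 3 (internal expansion) + 2 (link) + 2 (extra statement) = 13.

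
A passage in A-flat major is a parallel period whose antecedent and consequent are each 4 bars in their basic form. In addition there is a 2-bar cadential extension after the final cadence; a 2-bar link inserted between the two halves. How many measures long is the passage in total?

Basic parallel period: 4 + 4 = 8 bars.
8 (basic form) + 2 (cadential extension) + 2 (link) = 12.

12 measures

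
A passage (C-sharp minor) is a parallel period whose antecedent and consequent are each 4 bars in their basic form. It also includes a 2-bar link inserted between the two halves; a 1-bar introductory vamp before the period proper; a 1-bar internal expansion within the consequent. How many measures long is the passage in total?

Basic parallel period: 4 + 4 = 8 bars.
8 (basic form) + 2 (link) + 1 (introduction) + 1 (internal expansion) = 12.

12 measures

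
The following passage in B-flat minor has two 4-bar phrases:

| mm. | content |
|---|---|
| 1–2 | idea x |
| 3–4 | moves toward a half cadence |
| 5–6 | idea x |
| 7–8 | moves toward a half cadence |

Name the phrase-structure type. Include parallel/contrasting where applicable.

Both phrases have the same opening (x) and the same cadence (half cadence): the second is a restatement, not a consequent, so this is a repeated phrase rather than a period.

repeated phrase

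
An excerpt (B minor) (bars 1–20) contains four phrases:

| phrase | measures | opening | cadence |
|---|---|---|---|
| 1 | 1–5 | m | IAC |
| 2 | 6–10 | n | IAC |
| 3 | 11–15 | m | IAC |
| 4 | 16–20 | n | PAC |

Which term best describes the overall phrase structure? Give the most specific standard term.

Four phrases in two halves: the first half (measures 1–10) ends with an imperfect authentic cadence, the second (measures 11–20) with a perfect authentic cadence — a large antecedent–consequent pair, i.e. a double period.
Phrase 3 begins with the same material as phrase 1, making it parallel.

parallel double period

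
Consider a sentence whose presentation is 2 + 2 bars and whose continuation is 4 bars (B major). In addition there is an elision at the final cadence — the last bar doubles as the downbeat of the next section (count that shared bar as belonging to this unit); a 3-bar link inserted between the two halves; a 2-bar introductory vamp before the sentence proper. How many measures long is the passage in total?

Basic sentence: 2 + 2 + 4 = 8 bars.
8 (basic form) + 3 (link) + 2 (introduction) = 13.
The elision shares a bar with the next section but does not change this unit's count.

13 measures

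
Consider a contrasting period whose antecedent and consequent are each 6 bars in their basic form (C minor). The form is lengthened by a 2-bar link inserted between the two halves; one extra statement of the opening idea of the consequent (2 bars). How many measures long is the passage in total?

Basic contrasting period: 6 + 6 = 12 bars.
12 (basic form) + 2 (link) + 2 (extra statement) = 16.

16 measures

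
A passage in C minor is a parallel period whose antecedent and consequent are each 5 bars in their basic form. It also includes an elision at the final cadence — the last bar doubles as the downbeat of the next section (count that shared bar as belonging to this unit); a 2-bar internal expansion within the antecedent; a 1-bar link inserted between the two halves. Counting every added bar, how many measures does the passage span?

13 measures

Basic parallel period: 5 + 5 = 10 bars.
10 (basic form) + 2 (internal expansion) + 1 (link) = 13.
The elision shares a bar with the next section but does not change this unit's count.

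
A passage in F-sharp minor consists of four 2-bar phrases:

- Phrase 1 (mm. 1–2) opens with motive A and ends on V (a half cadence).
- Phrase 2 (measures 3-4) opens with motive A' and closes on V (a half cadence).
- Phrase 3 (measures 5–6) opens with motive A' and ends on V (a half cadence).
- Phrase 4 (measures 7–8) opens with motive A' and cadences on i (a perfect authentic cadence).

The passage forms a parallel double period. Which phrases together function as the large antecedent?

In a double period the first pair of phrases (ending half cadence) is the large antecedent and the second pair (ending perfect authentic cadence) is the large consequent; the antecedent is phrases 1 and 2.

phrases 1 and 2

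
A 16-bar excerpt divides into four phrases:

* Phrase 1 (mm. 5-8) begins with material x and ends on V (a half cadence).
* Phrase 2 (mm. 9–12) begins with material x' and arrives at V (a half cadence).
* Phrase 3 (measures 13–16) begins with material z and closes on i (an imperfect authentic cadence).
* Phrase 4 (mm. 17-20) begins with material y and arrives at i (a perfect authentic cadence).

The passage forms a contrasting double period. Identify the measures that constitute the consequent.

measures 13–20

In a double period the four phrases pair into a large antecedent (phrases 1–2, ending half cadence) and a large consequent (phrases 3–4, ending perfect authentic cadence). The consequent spans measures 13–20.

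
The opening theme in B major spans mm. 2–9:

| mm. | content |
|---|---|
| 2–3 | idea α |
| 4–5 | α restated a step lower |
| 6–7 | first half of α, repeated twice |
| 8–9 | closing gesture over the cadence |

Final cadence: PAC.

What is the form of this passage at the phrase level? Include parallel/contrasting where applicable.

sentence

Basic idea (measures 2-3) + its repetition (mm. 4-5) form the presentation; fragmentation and cadence (mm. 6–9) form the continuation — the 8-bar whole is a sentence.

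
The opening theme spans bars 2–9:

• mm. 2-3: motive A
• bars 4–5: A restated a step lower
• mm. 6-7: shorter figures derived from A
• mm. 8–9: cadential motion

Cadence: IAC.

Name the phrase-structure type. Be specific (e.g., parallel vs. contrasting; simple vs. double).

sentence

Basic idea (mm. 2–3) + its repetition (mm. 4–5) form the presentation; fragmentation and cadence (mm. 6–9) form the continuation — the 8-bar whole is a sentence.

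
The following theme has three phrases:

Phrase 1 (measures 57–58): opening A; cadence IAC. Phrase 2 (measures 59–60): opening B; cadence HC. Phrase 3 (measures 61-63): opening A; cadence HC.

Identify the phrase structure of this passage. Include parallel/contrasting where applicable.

phrase group

The final phrase closes with a half cadence, which is not stronger than the preceding half cadence; the 3 phrases lack an overall antecedent–consequent design and so form a phrase group.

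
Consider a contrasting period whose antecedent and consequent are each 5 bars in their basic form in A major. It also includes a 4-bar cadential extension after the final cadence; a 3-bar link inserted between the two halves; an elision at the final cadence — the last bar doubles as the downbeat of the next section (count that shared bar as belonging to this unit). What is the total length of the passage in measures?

Basic contrasting period: 5 + 5 = 10 bars.
10 (basic form) + 4 (cadential extension) + 3 (link) = 17.
The elision shares a bar with the next section but does not change this unit's count.

17 measures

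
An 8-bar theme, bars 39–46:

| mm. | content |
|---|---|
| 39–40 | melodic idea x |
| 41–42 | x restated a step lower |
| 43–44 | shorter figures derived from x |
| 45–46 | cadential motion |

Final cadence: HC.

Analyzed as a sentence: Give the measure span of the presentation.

The presentation of a sentence is the basic idea (mm. 39–40) plus its repetition (mm. 41-42); the presentation is therefore mm. 39-42.

measures 39–42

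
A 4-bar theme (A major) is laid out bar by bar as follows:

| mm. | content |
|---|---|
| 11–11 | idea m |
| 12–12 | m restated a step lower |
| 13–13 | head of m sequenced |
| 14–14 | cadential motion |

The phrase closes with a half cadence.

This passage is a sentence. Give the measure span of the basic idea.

The presentation of a sentence is the basic idea (m. 11) plus its repetition (bar 12); the basic idea is therefore bar 11.

measures 11–11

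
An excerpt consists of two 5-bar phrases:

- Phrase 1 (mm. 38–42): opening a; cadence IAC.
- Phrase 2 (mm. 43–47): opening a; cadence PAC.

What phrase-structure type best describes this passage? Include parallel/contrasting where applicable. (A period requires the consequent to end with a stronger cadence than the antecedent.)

Phrase 1 ends with an imperfect authentic cadence (weaker) and phrase 2 with a perfect authentic cadence (stronger): antecedent + consequent = a period.
The two phrases open with the same material (a / a), so the period is parallel.

parallel period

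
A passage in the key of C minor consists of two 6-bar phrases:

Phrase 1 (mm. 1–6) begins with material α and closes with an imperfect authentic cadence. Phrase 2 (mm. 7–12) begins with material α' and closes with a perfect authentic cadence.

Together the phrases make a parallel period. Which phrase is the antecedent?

phrase 1

The phrase ending with the weaker cadence (imperfect authentic cadence) is the antecedent; the one ending more conclusively (perfect authentic cadence) is the consequent. The antecedent is phrase 1.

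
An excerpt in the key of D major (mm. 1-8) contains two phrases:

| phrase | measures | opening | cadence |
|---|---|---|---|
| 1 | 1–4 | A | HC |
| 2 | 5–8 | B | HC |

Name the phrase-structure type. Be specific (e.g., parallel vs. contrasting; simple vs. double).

The second phrase closes with a half cadence, which is not stronger than the first phrase's half cadence; without a weak→strong cadential pair there is no antecedent–consequent relationship, so this is a phrase group rather than a period.

phrase group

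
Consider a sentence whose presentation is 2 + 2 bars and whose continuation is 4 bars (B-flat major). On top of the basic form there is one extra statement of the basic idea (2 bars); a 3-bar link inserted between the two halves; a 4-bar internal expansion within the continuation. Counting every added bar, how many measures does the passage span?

Basic sentence: 2 + 2 + 4 = 8 bars.
8 (basic form) + 2 (extra statement) + 3 (link) + 4 (internal expansion) = 17.

17 measures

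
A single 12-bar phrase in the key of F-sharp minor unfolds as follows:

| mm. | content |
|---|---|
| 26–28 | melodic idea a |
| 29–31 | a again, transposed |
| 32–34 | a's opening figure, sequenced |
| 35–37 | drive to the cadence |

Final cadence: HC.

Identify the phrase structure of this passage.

Basic idea (mm. 26–28) + its repetition (mm. 29-31) form the presentation; fragmentation and cadence (measures 32–37) form the continuation — the 12-bar whole is a sentence.

sentence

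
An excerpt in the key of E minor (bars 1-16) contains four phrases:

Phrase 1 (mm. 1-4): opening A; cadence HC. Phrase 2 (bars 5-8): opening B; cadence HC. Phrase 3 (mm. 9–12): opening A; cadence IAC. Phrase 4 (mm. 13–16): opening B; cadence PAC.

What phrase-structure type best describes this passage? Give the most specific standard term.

parallel double period

Four phrases in two halves: the first half (mm. 1-8) ends with a half cadence, the second (measures 9–16) with a perfect authentic cadence — a large antecedent–consequent pair, i.e. a double period.
Phrase 3 begins with the same material as phrase 1, making it parallel.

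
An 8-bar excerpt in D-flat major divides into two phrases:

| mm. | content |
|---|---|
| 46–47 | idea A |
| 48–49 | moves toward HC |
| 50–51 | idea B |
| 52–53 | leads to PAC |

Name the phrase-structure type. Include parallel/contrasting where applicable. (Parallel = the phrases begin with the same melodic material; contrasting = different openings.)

contrasting period

Phrase 1 ends with a half cadence (weaker) and phrase 2 with a perfect authentic cadence (stronger): antecedent + consequent = a period.
The two phrases open with different material (A / B), so the period is contrasting.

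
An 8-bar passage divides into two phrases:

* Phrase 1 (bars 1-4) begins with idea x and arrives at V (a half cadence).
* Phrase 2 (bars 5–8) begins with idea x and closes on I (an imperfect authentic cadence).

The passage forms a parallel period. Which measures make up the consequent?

The phrase ending with the weaker cadence (half cadence) is the antecedent; the one ending more conclusively (imperfect authentic cadence) is the consequent. The consequent is measures 5–8.

measures 5–8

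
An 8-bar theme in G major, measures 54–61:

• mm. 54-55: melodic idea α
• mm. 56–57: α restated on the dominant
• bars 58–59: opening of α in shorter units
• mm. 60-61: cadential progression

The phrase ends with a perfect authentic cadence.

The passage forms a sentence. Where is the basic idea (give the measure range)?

measures 54–55

The presentation of a sentence is the basic idea (measures 54–55) plus its repetition (bars 56-57); the basic idea is therefore bars 54-55.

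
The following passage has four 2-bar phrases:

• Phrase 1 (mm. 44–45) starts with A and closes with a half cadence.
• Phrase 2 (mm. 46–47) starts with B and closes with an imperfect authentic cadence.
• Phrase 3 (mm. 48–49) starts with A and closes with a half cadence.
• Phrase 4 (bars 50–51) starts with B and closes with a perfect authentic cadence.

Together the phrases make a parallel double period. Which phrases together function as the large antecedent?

In a double period the first pair of phrases (ending imperfect authentic cadence) is the large antecedent and the second pair (ending perfect authentic cadence) is the large consequent; the antecedent is phrases 1 and 2.

phrases 1 and 2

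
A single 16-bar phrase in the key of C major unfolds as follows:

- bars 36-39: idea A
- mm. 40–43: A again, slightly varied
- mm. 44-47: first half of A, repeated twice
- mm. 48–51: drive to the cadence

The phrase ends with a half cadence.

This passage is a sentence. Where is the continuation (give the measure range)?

After the presentation (bars 36–43), the continuation covers the fragmentation through the cadence: mm. 44–51.

measures 44–51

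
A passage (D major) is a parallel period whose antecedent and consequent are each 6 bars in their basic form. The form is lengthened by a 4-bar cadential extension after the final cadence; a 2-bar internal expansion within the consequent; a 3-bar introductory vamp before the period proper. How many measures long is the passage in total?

Basic parallel period: 6 + 6 = 12 bars.
12 (basic form) + 4 (cadential extension) + 2 (internal expansion) + 3 (introduction) = 21.

21 measures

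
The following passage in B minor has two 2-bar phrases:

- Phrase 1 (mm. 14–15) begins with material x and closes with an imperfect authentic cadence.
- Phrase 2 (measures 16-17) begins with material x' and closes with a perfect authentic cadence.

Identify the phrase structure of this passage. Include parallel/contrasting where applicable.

parallel period

Phrase 1 ends with an imperfect authentic cadence (weaker) and phrase 2 with a perfect authentic cadence (stronger): antecedent + consequent = a period.
The two phrases open with the same material (x / x'), so the period is parallel.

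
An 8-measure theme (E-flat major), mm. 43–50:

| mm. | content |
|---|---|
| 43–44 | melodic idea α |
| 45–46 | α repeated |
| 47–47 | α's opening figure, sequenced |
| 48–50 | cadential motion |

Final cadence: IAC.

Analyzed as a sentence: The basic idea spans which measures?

The presentation of a sentence is the basic idea (mm. 43–44) plus its repetition (measures 45-46); the basic idea is therefore mm. 43–44.

measures 43–44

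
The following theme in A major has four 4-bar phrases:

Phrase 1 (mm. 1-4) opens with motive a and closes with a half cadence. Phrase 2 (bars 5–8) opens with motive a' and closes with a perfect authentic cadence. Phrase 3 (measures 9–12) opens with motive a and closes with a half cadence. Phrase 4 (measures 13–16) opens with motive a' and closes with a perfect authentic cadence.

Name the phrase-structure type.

repeated period

The cadence pattern HC–PAC–HC–PAC is weak–strong twice, and phrases 3–4 restate phrases 1–2: a period heard twice, not a double period (which would end weakly at phrase 2).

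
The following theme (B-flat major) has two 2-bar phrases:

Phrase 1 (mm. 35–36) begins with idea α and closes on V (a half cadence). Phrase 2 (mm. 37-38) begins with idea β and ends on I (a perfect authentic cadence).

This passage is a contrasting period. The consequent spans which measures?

The antecedent is the phrase ending with the weaker cadence (half cadence, phrase 1) and the consequent the one ending more conclusively (perfect authentic cadence, phrase 2); the consequent is mm. 37–38.

measures 37–38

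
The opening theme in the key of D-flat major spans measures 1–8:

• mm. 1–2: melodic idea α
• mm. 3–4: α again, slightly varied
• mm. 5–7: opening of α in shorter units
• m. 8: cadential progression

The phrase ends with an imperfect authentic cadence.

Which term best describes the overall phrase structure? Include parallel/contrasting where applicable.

Basic idea (measures 1-2) + its repetition (measures 3–4) form the presentation; fragmentation and cadence (mm. 5–8) form the continuation — the 8-bar whole is a sentence.

sentence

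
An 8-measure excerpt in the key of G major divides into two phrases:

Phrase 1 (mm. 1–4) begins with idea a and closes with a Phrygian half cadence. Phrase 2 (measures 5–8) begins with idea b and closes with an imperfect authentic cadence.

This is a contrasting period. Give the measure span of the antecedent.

measures 1–4

The phrase ending with the weaker cadence (Phrygian half cadence) is the antecedent; the one ending more conclusively (imperfect authentic cadence) is the consequent. The antecedent is measures 1–4.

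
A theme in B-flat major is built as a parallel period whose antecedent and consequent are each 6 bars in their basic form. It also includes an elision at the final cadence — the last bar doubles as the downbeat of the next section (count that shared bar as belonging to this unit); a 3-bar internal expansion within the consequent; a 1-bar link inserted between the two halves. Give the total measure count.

Basic parallel period: 6 + 6 = 12 bars.
12 (basic form) + 3 (internal expansion) + 1 (link) = 16.
The elision shares a bar with the next section but does not change this unit's count.

16 measures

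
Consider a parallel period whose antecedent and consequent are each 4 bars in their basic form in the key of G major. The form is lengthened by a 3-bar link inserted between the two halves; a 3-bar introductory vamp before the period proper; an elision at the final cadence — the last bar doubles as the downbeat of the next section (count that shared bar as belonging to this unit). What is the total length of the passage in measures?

Basic parallel period: 4 + 4 = 8 bars.
8 (basic form) + 3 (link) + 3 (introduction) = 14.
The elision shares a bar with the next section but does not change this unit's count.

14 measures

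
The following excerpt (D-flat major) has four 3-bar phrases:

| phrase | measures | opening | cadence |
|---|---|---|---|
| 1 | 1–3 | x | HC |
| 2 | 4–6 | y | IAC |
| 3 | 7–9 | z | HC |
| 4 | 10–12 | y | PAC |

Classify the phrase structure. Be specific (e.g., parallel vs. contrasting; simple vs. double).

contrasting double period

Four phrases in two halves: the first half (bars 1–6) ends with an imperfect authentic cadence, the second (bars 7–12) with a perfect authentic cadence — a large antecedent–consequent pair, i.e. a double period.
Phrase 3 begins with different material from phrase 1, making it contrasting.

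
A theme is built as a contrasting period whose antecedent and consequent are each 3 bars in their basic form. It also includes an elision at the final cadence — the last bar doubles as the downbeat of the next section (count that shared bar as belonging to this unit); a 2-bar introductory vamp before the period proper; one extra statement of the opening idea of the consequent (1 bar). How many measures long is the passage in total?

Basic contrasting period: 3 + 3 = 6 bars.
6 (basic form) + 2 (introduction) + 1 (extra statement) = 9.
The elision shares a bar with the next section but does not change this unit's count.

9 measures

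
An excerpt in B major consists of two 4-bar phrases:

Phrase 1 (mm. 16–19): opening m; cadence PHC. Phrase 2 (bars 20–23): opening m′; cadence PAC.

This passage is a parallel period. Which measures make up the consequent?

The antecedent is the phrase ending with the weaker cadence (Phrygian half cadence, phrase 1) and the consequent the one ending more conclusively (perfect authentic cadence, phrase 2); the consequent is bars 20-23.

measures 20–23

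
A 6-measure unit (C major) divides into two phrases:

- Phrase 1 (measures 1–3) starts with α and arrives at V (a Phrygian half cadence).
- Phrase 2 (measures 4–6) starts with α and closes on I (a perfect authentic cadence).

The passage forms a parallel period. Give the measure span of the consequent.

measures 4–6

The phrase ending with the weaker cadence (Phrygian half cadence) is the antecedent; the one ending more conclusively (perfect authentic cadence) is the consequent. The consequent is measures 4–6.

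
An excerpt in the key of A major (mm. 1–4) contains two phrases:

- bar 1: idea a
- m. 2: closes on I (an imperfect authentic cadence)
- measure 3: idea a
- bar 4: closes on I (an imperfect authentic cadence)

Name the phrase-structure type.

Both phrases have the same opening (a) and the same cadence (imperfect authentic cadence): the second is a restatement, not a consequent, so this is a repeated phrase rather than a period.

repeated phrase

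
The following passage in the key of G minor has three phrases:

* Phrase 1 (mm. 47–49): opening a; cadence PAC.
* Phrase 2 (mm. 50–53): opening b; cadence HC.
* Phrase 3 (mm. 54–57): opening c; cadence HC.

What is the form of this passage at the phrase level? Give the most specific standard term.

The final phrase closes with a half cadence, which is not stronger than the preceding half cadence; the 3 phrases lack an overall antecedent–consequent design and so form a phrase group.

phrase group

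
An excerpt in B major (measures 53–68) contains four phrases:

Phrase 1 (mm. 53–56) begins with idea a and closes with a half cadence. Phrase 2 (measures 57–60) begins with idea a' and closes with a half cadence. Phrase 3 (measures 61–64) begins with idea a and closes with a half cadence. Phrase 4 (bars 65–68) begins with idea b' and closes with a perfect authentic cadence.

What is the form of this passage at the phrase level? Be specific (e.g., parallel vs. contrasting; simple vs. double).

parallel double period

Four phrases in two halves: the first half (measures 53–60) ends with a half cadence, the second (bars 61–68) with a perfect authentic cadence — a large antecedent–consequent pair, i.e. a double period.
Phrase 3 begins with the same material as phrase 1, making it parallel.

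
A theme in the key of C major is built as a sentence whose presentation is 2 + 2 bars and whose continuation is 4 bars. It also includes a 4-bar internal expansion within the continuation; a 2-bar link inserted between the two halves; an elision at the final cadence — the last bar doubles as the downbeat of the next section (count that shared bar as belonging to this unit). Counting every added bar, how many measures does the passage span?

Basic sentence: 2 + 2 + 4 = 8 bars.
8 (basic form) + 4 (internal expansion) + 2 (link) = 14.
The elision shares a bar with the next section but does not change this unit's count.

14 measures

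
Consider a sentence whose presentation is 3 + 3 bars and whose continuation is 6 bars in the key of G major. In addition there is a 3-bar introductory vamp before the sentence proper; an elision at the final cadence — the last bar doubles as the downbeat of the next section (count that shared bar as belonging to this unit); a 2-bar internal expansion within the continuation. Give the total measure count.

Basic sentence: 3 + 3 + 6 = 12 bars.
12 (basic form) + 3 (introduction) + 2 (internal expansion) = 17.
The elision shares a bar with the next section but does not change this unit's count.

17 measures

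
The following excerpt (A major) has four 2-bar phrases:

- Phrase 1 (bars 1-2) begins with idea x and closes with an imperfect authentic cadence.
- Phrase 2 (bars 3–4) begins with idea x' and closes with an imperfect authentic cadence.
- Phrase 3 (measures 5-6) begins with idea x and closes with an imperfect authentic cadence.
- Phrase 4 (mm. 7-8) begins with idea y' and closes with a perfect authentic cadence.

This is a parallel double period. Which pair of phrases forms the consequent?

phrases 3 and 4

In a double period the first pair of phrases (ending imperfect authentic cadence) is the large antecedent and the second pair (ending perfect authentic cadence) is the large consequent; the consequent is phrases 3 and 4.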